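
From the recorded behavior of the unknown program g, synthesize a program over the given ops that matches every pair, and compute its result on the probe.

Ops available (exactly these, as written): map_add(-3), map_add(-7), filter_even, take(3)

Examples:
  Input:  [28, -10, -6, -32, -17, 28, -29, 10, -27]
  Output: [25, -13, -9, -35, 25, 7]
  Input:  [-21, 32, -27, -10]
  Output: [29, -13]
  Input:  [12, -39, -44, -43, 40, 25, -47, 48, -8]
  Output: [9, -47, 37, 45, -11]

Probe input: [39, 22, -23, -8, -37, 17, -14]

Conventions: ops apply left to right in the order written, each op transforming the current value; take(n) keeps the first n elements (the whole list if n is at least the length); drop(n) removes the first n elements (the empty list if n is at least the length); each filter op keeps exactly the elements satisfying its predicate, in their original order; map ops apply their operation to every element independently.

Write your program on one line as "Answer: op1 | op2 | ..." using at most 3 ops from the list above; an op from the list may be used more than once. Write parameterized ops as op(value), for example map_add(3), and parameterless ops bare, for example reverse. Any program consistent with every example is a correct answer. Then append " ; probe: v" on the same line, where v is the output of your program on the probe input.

filter_even | map_add(-3) ; probe: [19, -11, -17]

Check, running the answer program on each example:
  [28, -10, -6, -32, -17, 28, -29, 10, -27] -> [28, -10, -6, -32, 28, 10] -> [25, -13, -9, -35, 25, 7]
  [-21, 32, -27, -10] -> [32, -10] -> [29, -13]
  [12, -39, -44, -43, 40, 25, -47, 48, -8] -> [12, -44, 40, 48, -8] -> [9, -47, 37, 45, -11]
  probe: [39, 22, -23, -8, -37, 17, -14] -> [22, -8, -14] -> [19, -11, -17]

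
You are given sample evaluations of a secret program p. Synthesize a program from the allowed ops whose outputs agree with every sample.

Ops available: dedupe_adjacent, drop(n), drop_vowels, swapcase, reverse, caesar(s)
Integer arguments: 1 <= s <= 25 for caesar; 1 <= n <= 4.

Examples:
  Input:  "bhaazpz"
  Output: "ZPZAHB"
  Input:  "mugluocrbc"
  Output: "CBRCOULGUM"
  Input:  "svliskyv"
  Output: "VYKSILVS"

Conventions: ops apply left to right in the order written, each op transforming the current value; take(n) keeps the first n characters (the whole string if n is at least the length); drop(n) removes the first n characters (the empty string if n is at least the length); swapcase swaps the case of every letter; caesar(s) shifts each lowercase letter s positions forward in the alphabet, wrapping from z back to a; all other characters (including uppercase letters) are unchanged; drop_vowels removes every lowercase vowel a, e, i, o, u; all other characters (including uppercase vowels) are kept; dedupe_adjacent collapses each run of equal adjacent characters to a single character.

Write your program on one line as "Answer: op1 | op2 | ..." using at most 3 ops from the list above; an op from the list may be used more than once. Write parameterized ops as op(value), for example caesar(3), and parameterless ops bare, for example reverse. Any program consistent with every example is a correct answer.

dedupe_adjacent | swapcase | reverse

Check, running the answer program on each example:
  "bhaazpz" -> "bhazpz" -> "BHAZPZ" -> "ZPZAHB"
  "mugluocrbc" -> "mugluocrbc" -> "MUGLUOCRBC" -> "CBRCOULGUM"
  "svliskyv" -> "svliskyv" -> "SVLISKYV" -> "VYKSILVS"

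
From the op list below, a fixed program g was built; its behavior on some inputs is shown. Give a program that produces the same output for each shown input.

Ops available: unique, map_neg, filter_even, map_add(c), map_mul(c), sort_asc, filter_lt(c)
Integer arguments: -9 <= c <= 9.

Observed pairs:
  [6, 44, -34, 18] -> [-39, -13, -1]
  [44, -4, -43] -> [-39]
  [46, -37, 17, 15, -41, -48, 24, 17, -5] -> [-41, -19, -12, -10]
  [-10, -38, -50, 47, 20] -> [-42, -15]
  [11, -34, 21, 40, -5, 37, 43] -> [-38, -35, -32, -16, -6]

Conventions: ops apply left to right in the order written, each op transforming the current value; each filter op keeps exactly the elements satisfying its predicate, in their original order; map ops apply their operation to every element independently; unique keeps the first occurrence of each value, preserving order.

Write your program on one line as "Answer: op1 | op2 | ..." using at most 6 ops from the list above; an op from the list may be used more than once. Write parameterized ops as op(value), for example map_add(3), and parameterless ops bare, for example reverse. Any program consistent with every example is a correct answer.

map_neg | sort_asc | map_add(5) | filter_lt(3) | unique

Check, running the answer program on each example:
  [6, 44, -34, 18] -> [-6, -44, 34, -18] -> [-44, -18, -6, 34] -> [-39, -13, -1, 39] -> [-39, -13, -1] -> [-39, -13, -1]
  [44, -4, -43] -> [-44, 4, 43] -> [-44, 4, 43] -> [-39, 9, 48] -> [-39] -> [-39]
  [46, -37, 17, 15, -41, -48, 24, 17, -5] -> [-46, 37, -17, -15, 41, 48, -24, -17, 5] -> [-46, -24, -17, -17, -15, 5, 37, 41, 48] -> [-41, -19, -12, -12, -10, 10, 42, 46, 53] -> [-41, -19, -12, -12, -10] -> [-41, -19, -12, -10]
  [-10, -38, -50, 47, 20] -> [10, 38, 50, -47, -20] -> [-47, -20, 10, 38, 50] -> [-42, -15, 15, 43, 55] -> [-42, -15] -> [-42, -15]
  [11, -34, 21, 40, -5, 37, 43] -> [-11, 34, -21, -40, 5, -37, -43] -> [-43, -40, -37, -21, -11, 5, 34] -> [-38, -35, -32, -16, -6, 10, 39] -> [-38, -35, -32, -16, -6] -> [-38, -35, -32, -16, -6]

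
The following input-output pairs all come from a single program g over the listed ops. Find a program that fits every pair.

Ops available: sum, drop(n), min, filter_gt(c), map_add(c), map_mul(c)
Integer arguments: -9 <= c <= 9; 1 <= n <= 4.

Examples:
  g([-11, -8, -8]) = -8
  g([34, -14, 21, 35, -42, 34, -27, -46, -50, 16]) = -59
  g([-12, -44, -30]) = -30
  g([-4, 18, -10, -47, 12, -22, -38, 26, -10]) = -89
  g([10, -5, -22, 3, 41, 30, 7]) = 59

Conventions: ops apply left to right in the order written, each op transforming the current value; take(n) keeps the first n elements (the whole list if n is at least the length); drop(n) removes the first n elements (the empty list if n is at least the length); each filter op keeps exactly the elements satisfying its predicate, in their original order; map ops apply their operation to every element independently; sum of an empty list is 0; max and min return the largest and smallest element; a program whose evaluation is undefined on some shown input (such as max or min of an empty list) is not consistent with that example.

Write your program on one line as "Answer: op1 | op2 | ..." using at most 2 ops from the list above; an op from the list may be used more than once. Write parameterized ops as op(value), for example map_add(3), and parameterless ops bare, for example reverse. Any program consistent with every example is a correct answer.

drop(2) | sum

Check, running the answer program on each example:
  [-11, -8, -8] -> [-8] -> -8
  [34, -14, 21, 35, -42, 34, -27, -46, -50, 16] -> [21, 35, -42, 34, -27, -46, -50, 16] -> -59
  [-12, -44, -30] -> [-30] -> -30
  [-4, 18, -10, -47, 12, -22, -38, 26, -10] -> [-10, -47, 12, -22, -38, 26, -10] -> -89
  [10, -5, -22, 3, 41, 30, 7] -> [-22, 3, 41, 30, 7] -> 59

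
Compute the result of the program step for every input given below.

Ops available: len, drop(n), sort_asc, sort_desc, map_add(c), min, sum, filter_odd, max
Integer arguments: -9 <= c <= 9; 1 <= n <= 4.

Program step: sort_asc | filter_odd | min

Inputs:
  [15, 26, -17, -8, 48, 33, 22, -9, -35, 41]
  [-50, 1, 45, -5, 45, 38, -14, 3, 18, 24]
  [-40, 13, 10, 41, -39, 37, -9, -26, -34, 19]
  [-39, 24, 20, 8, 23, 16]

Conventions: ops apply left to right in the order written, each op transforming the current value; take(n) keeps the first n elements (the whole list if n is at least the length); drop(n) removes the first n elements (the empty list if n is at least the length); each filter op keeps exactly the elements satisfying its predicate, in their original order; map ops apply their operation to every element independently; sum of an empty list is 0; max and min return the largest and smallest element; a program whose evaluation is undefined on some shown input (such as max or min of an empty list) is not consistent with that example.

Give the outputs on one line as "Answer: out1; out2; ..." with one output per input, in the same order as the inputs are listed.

-35; -5; -39; -39

Execution, op by op:
  [15, 26, -17, -8, 48, 33, 22, -9, -35, 41] -> [-35, -17, -9, -8, 15, 22, 26, 33, 41, 48] -> [-35, -17, -9, 15, 33, 41] -> -35
  [-50, 1, 45, -5, 45, 38, -14, 3, 18, 24] -> [-50, -14, -5, 1, 3, 18, 24, 38, 45, 45] -> [-5, 1, 3, 45, 45] -> -5
  [-40, 13, 10, 41, -39, 37, -9, -26, -34, 19] -> [-40, -39, -34, -26, -9, 10, 13, 19, 37, 41] -> [-39, -9, 13, 19, 37, 41] -> -39
  [-39, 24, 20, 8, 23, 16] -> [-39, 8, 16, 20, 23, 24] -> [-39, 23] -> -39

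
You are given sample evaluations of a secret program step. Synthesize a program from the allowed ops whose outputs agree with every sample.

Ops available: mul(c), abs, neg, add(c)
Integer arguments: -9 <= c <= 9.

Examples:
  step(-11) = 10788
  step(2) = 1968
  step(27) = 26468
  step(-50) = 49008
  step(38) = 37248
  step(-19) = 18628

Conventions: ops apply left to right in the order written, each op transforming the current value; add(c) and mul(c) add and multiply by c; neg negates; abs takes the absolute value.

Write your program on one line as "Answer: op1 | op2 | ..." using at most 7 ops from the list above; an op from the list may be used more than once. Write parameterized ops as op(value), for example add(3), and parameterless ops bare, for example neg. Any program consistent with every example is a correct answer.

mul(-5) | mul(7) | mul(4) | mul(7) | abs | add(8)

Check, running the answer program on each example:
  -11 -> 55 -> 385 -> 1540 -> 10780 -> 10780 -> 10788
  2 -> -10 -> -70 -> -280 -> -1960 -> 1960 -> 1968
  27 -> -135 -> -945 -> -3780 -> -26460 -> 26460 -> 26468
  -50 -> 250 -> 1750 -> 7000 -> 49000 -> 49000 -> 49008
  38 -> -190 -> -1330 -> -5320 -> -37240 -> 37240 -> 37248
  -19 -> 95 -> 665 -> 2660 -> 18620 -> 18620 -> 18628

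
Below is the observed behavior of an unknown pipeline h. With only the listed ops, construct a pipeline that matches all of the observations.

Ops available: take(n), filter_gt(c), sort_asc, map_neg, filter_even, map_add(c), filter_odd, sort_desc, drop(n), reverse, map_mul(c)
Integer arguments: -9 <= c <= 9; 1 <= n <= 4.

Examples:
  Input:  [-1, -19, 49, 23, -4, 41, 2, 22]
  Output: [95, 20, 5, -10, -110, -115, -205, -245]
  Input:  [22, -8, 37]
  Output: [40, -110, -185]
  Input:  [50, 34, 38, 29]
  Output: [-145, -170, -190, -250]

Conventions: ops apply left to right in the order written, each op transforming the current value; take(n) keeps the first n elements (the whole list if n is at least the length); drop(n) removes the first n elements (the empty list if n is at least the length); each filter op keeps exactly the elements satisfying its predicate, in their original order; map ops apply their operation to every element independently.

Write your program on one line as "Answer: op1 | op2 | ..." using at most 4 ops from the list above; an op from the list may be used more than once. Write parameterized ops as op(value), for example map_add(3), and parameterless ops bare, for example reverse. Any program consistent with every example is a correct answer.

sort_desc | reverse | map_mul(-5)

Check, running the answer program on each example:
  [-1, -19, 49, 23, -4, 41, 2, 22] -> [49, 41, 23, 22, 2, -1, -4, -19] -> [-19, -4, -1, 2, 22, 23, 41, 49] -> [95, 20, 5, -10, -110, -115, -205, -245]
  [22, -8, 37] -> [37, 22, -8] -> [-8, 22, 37] -> [40, -110, -185]
  [50, 34, 38, 29] -> [50, 38, 34, 29] -> [29, 34, 38, 50] -> [-145, -170, -190, -250]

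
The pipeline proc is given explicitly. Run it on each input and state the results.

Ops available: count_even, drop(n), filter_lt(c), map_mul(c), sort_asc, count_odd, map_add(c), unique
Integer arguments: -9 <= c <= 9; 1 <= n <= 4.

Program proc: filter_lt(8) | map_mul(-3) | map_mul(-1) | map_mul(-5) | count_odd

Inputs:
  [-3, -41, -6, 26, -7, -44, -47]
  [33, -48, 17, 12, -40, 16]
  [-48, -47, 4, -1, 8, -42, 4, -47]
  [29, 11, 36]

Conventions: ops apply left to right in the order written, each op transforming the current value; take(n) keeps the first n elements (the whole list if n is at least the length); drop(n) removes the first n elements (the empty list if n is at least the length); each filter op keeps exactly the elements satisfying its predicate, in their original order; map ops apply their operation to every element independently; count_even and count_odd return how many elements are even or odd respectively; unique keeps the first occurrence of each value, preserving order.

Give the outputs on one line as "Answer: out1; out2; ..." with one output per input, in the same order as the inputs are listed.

4; 0; 3; 0

Execution, op by op:
  [-3, -41, -6, 26, -7, -44, -47] -> [-3, -41, -6, -7, -44, -47] -> [9, 123, 18, 21, 132, 141] -> [-9, -123, -18, -21, -132, -141] -> [45, 615, 90, 105, 660, 705] -> 4
  [33, -48, 17, 12, -40, 16] -> [-48, -40] -> [144, 120] -> [-144, -120] -> [720, 600] -> 0
  [-48, -47, 4, -1, 8, -42, 4, -47] -> [-48, -47, 4, -1, -42, 4, -47] -> [144, 141, -12, 3, 126, -12, 141] -> [-144, -141, 12, -3, -126, 12, -141] -> [720, 705, -60, 15, 630, -60, 705] -> 3
  [29, 11, 36] -> [] -> [] -> [] -> [] -> 0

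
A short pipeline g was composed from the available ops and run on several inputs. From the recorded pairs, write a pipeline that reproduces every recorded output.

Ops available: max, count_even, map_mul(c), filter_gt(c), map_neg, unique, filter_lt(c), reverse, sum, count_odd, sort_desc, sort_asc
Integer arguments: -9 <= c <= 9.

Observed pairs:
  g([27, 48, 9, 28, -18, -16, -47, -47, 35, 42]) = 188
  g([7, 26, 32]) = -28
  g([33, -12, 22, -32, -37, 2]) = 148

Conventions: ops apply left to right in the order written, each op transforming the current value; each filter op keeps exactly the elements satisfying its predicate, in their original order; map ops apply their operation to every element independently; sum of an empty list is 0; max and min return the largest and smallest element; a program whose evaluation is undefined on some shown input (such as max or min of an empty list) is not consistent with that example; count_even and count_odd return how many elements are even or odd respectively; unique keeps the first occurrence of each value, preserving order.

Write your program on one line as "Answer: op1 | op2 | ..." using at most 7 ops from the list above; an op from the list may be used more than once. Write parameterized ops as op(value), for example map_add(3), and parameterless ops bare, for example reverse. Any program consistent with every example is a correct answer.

map_neg | sort_asc | unique | map_mul(4) | sort_desc | max

Check, running the answer program on each example:
  [27, 48, 9, 28, -18, -16, -47, -47, 35, 42] -> [-27, -48, -9, -28, 18, 16, 47, 47, -35, -42] -> [-48, -42, -35, -28, -27, -9, 16, 18, 47, 47] -> [-48, -42, -35, -28, -27, -9, 16, 18, 47] -> [-192, -168, -140, -112, -108, -36, 64, 72, 188] -> [188, 72, 64, -36, -108, -112, -140, -168, -192] -> 188
  [7, 26, 32] -> [-7, -26, -32] -> [-32, -26, -7] -> [-32, -26, -7] -> [-128, -104, -28] -> [-28, -104, -128] -> -28
  [33, -12, 22, -32, -37, 2] -> [-33, 12, -22, 32, 37, -2] -> [-33, -22, -2, 12, 32, 37] -> [-33, -22, -2, 12, 32, 37] -> [-132, -88, -8, 48, 128, 148] -> [148, 128, 48, -8, -88, -132] -> 148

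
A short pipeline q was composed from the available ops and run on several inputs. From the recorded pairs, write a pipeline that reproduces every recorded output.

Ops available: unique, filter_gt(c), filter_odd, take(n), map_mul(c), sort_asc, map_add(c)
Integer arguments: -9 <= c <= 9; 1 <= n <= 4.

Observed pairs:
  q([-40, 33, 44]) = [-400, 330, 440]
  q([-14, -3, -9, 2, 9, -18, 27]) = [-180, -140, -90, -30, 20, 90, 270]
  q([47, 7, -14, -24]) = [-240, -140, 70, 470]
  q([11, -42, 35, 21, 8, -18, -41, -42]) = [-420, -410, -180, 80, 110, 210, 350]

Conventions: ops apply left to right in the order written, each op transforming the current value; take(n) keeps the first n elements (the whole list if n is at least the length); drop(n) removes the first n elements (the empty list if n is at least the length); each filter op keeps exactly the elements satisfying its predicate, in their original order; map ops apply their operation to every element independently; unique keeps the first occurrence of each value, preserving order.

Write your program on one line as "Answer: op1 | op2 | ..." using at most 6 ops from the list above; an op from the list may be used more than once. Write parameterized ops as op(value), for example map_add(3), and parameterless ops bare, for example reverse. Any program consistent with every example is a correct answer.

map_mul(-2) | map_mul(-5) | sort_asc | map_mul(-1) | unique | map_mul(-1)

Check, running the answer program on each example:
  [-40, 33, 44] -> [80, -66, -88] -> [-400, 330, 440] -> [-400, 330, 440] -> [400, -330, -440] -> [400, -330, -440] -> [-400, 330, 440]
  [-14, -3, -9, 2, 9, -18, 27] -> [28, 6, 18, -4, -18, 36, -54] -> [-140, -30, -90, 20, 90, -180, 270] -> [-180, -140, -90, -30, 20, 90, 270] -> [180, 140, 90, 30, -20, -90, -270] -> [180, 140, 90, 30, -20, -90, -270] -> [-180, -140, -90, -30, 20, 90, 270]
  [47, 7, -14, -24] -> [-94, -14, 28, 48] -> [470, 70, -140, -240] -> [-240, -140, 70, 470] -> [240, 140, -70, -470] -> [240, 140, -70, -470] -> [-240, -140, 70, 470]
  [11, -42, 35, 21, 8, -18, -41, -42] -> [-22, 84, -70, -42, -16, 36, 82, 84] -> [110, -420, 350, 210, 80, -180, -410, -420] -> [-420, -420, -410, -180, 80, 110, 210, 350] -> [420, 420, 410, 180, -80, -110, -210, -350] -> [420, 410, 180, -80, -110, -210, -350] -> [-420, -410, -180, 80, 110, 210, 350]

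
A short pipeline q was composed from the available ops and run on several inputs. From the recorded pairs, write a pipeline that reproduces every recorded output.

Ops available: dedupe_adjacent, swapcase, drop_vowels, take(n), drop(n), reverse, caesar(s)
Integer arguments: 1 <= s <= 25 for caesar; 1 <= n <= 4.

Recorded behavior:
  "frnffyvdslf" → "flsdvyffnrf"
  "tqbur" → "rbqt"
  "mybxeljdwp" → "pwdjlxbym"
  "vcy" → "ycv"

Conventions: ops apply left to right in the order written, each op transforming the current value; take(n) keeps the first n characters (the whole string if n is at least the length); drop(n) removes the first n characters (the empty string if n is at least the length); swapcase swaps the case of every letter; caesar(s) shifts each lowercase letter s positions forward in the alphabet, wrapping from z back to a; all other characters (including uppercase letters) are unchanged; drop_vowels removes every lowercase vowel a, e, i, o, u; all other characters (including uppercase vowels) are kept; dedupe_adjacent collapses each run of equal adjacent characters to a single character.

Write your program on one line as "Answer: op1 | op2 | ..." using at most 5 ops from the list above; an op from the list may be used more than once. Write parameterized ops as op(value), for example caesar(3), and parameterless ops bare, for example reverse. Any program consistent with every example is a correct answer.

swapcase | reverse | swapcase | drop_vowels

Check, running the answer program on each example:
  "frnffyvdslf" -> "FRNFFYVDSLF" -> "FLSDVYFFNRF" -> "flsdvyffnrf" -> "flsdvyffnrf"
  "tqbur" -> "TQBUR" -> "RUBQT" -> "rubqt" -> "rbqt"
  "mybxeljdwp" -> "MYBXELJDWP" -> "PWDJLEXBYM" -> "pwdjlexbym" -> "pwdjlxbym"
  "vcy" -> "VCY" -> "YCV" -> "ycv" -> "ycv"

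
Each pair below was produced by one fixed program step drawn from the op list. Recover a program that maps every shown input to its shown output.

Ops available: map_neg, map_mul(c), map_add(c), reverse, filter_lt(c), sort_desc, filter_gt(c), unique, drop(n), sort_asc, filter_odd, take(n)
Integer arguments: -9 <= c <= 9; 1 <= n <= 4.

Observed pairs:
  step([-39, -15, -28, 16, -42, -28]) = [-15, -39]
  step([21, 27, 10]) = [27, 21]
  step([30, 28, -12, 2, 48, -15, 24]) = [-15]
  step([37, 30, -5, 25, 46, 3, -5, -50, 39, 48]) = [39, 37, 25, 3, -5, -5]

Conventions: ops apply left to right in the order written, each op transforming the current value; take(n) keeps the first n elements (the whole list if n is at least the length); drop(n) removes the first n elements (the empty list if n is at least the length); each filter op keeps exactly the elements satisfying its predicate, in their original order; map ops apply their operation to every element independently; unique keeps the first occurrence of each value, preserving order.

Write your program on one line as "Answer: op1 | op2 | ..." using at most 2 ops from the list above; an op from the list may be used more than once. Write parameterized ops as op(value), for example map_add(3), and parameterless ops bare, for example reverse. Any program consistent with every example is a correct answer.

sort_desc | filter_odd

Check, running the answer program on each example:
  [-39, -15, -28, 16, -42, -28] -> [16, -15, -28, -28, -39, -42] -> [-15, -39]
  [21, 27, 10] -> [27, 21, 10] -> [27, 21]
  [30, 28, -12, 2, 48, -15, 24] -> [48, 30, 28, 24, 2, -12, -15] -> [-15]
  [37, 30, -5, 25, 46, 3, -5, -50, 39, 48] -> [48, 46, 39, 37, 30, 25, 3, -5, -5, -50] -> [39, 37, 25, 3, -5, -5]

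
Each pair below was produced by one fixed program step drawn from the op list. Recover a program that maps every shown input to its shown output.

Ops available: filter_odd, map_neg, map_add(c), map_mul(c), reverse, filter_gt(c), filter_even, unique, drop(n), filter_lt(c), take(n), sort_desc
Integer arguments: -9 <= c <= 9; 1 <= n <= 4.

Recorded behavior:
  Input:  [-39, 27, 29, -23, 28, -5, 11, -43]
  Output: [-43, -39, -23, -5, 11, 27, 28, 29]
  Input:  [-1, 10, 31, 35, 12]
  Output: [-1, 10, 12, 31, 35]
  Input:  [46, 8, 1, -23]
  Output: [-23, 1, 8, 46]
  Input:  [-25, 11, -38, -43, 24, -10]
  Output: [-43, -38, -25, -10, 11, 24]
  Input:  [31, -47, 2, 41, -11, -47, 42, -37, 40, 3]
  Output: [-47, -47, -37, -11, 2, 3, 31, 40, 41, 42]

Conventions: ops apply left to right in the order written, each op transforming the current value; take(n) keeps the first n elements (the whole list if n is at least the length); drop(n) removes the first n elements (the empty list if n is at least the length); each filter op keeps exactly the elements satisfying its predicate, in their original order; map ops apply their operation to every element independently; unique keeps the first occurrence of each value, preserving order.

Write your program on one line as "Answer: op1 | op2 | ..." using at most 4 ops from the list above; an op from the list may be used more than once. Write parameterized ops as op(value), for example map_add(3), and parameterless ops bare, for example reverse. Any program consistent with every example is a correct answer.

reverse | sort_desc | reverse

Check, running the answer program on each example:
  [-39, 27, 29, -23, 28, -5, 11, -43] -> [-43, 11, -5, 28, -23, 29, 27, -39] -> [29, 28, 27, 11, -5, -23, -39, -43] -> [-43, -39, -23, -5, 11, 27, 28, 29]
  [-1, 10, 31, 35, 12] -> [12, 35, 31, 10, -1] -> [35, 31, 12, 10, -1] -> [-1, 10, 12, 31, 35]
  [46, 8, 1, -23] -> [-23, 1, 8, 46] -> [46, 8, 1, -23] -> [-23, 1, 8, 46]
  [-25, 11, -38, -43, 24, -10] -> [-10, 24, -43, -38, 11, -25] -> [24, 11, -10, -25, -38, -43] -> [-43, -38, -25, -10, 11, 24]
  [31, -47, 2, 41, -11, -47, 42, -37, 40, 3] -> [3, 40, -37, 42, -47, -11, 41, 2, -47, 31] -> [42, 41, 40, 31, 3, 2, -11, -37, -47, -47] -> [-47, -47, -37, -11, 2, 3, 31, 40, 41, 42]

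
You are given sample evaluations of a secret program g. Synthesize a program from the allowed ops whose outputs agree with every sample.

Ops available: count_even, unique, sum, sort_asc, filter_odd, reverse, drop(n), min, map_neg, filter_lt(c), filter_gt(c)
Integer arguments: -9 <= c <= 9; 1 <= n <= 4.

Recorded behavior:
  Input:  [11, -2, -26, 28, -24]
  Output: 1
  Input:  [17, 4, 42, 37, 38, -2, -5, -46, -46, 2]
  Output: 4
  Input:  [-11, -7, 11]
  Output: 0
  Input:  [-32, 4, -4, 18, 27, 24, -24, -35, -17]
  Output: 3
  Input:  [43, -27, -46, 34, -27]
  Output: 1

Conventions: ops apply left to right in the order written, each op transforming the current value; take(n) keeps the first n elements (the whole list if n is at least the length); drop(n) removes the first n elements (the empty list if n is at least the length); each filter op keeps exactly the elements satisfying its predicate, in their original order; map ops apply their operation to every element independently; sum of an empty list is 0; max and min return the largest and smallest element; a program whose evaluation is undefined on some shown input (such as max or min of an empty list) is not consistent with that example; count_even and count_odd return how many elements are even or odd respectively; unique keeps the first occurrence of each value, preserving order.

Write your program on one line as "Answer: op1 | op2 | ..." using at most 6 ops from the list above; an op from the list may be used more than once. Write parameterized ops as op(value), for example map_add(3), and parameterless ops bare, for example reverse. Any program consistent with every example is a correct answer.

reverse | unique | filter_gt(0) | map_neg | sort_asc | count_even

Check, running the answer program on each example:
  [11, -2, -26, 28, -24] -> [-24, 28, -26, -2, 11] -> [-24, 28, -26, -2, 11] -> [28, 11] -> [-28, -11] -> [-28, -11] -> 1
  [17, 4, 42, 37, 38, -2, -5, -46, -46, 2] -> [2, -46, -46, -5, -2, 38, 37, 42, 4, 17] -> [2, -46, -5, -2, 38, 37, 42, 4, 17] -> [2, 38, 37, 42, 4, 17] -> [-2, -38, -37, -42, -4, -17] -> [-42, -38, -37, -17, -4, -2] -> 4
  [-11, -7, 11] -> [11, -7, -11] -> [11, -7, -11] -> [11] -> [-11] -> [-11] -> 0
  [-32, 4, -4, 18, 27, 24, -24, -35, -17] -> [-17, -35, -24, 24, 27, 18, -4, 4, -32] -> [-17, -35, -24, 24, 27, 18, -4, 4, -32] -> [24, 27, 18, 4] -> [-24, -27, -18, -4] -> [-27, -24, -18, -4] -> 3
  [43, -27, -46, 34, -27] -> [-27, 34, -46, -27, 43] -> [-27, 34, -46, 43] -> [34, 43] -> [-34, -43] -> [-43, -34] -> 1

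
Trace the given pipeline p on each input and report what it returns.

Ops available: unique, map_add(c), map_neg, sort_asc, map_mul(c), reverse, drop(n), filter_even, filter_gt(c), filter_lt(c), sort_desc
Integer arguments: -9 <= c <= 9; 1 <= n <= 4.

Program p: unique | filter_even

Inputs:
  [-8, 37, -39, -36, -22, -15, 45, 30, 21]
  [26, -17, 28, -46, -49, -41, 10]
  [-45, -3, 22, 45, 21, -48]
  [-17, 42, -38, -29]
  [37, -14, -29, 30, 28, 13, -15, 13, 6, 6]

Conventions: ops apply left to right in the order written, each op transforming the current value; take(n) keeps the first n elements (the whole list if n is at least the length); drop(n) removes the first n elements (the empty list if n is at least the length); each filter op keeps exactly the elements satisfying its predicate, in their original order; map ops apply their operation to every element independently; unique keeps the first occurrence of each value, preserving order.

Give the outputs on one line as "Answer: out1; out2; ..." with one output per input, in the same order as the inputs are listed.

Execution, op by op:
  [-8, 37, -39, -36, -22, -15, 45, 30, 21] -> [-8, 37, -39, -36, -22, -15, 45, 30, 21] -> [-8, -36, -22, 30]
  [26, -17, 28, -46, -49, -41, 10] -> [26, -17, 28, -46, -49, -41, 10] -> [26, 28, -46, 10]
  [-45, -3, 22, 45, 21, -48] -> [-45, -3, 22, 45, 21, -48] -> [22, -48]
  [-17, 42, -38, -29] -> [-17, 42, -38, -29] -> [42, -38]
  [37, -14, -29, 30, 28, 13, -15, 13, 6, 6] -> [37, -14, -29, 30, 28, 13, -15, 6] -> [-14, 30, 28, 6]

[-8, -36, -22, 30]; [26, 28, -46, 10]; [22, -48]; [42, -38]; [-14, 30, 28, 6]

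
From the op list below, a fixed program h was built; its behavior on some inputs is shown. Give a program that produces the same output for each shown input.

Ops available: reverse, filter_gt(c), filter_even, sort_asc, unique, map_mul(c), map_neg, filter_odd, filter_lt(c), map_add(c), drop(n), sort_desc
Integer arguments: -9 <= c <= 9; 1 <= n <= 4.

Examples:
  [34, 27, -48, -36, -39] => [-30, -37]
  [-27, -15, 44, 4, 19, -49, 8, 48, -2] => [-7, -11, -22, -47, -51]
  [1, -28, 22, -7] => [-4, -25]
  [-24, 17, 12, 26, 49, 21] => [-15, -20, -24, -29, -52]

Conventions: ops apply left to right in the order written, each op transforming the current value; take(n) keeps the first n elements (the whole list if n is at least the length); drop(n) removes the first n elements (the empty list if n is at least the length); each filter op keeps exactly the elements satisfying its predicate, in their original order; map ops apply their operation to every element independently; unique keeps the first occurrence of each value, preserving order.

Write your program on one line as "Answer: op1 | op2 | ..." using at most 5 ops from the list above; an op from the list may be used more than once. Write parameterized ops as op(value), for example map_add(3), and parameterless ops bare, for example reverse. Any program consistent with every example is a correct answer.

map_neg | map_add(-3) | sort_desc | filter_lt(-2)

Check, running the answer program on each example:
  [34, 27, -48, -36, -39] -> [-34, -27, 48, 36, 39] -> [-37, -30, 45, 33, 36] -> [45, 36, 33, -30, -37] -> [-30, -37]
  [-27, -15, 44, 4, 19, -49, 8, 48, -2] -> [27, 15, -44, -4, -19, 49, -8, -48, 2] -> [24, 12, -47, -7, -22, 46, -11, -51, -1] -> [46, 24, 12, -1, -7, -11, -22, -47, -51] -> [-7, -11, -22, -47, -51]
  [1, -28, 22, -7] -> [-1, 28, -22, 7] -> [-4, 25, -25, 4] -> [25, 4, -4, -25] -> [-4, -25]
  [-24, 17, 12, 26, 49, 21] -> [24, -17, -12, -26, -49, -21] -> [21, -20, -15, -29, -52, -24] -> [21, -15, -20, -24, -29, -52] -> [-15, -20, -24, -29, -52]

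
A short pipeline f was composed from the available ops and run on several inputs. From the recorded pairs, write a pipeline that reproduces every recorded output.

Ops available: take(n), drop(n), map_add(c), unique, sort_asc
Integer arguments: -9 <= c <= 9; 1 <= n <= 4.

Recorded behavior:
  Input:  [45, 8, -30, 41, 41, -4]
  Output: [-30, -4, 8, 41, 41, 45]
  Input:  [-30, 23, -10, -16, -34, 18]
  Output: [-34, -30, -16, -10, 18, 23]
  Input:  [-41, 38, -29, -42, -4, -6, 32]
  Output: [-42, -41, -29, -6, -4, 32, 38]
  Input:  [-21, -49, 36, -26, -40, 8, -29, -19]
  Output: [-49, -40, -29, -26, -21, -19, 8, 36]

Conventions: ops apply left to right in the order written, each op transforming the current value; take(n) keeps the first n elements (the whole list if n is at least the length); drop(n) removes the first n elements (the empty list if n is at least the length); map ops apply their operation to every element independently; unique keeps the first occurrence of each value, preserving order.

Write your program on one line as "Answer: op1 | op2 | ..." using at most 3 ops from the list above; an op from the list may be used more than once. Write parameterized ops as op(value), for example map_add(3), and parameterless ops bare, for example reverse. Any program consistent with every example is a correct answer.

map_add(-2) | sort_asc | map_add(2)

Check, running the answer program on each example:
  [45, 8, -30, 41, 41, -4] -> [43, 6, -32, 39, 39, -6] -> [-32, -6, 6, 39, 39, 43] -> [-30, -4, 8, 41, 41, 45]
  [-30, 23, -10, -16, -34, 18] -> [-32, 21, -12, -18, -36, 16] -> [-36, -32, -18, -12, 16, 21] -> [-34, -30, -16, -10, 18, 23]
  [-41, 38, -29, -42, -4, -6, 32] -> [-43, 36, -31, -44, -6, -8, 30] -> [-44, -43, -31, -8, -6, 30, 36] -> [-42, -41, -29, -6, -4, 32, 38]
  [-21, -49, 36, -26, -40, 8, -29, -19] -> [-23, -51, 34, -28, -42, 6, -31, -21] -> [-51, -42, -31, -28, -23, -21, 6, 34] -> [-49, -40, -29, -26, -21, -19, 8, 36]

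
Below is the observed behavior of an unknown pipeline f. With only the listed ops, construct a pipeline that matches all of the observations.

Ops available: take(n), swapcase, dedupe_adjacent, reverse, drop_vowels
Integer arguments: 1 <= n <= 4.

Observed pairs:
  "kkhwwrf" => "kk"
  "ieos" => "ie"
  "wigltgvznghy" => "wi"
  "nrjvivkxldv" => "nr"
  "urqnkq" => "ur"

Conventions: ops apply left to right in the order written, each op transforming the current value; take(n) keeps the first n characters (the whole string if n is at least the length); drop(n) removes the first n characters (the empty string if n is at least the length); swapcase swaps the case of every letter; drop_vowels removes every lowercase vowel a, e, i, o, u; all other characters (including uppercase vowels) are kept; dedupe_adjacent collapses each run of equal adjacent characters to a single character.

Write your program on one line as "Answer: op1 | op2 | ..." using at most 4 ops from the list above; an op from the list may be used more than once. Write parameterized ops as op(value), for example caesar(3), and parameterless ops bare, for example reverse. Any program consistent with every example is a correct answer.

swapcase | take(2) | swapcase

Check, running the answer program on each example:
  "kkhwwrf" -> "KKHWWRF" -> "KK" -> "kk"
  "ieos" -> "IEOS" -> "IE" -> "ie"
  "wigltgvznghy" -> "WIGLTGVZNGHY" -> "WI" -> "wi"
  "nrjvivkxldv" -> "NRJVIVKXLDV" -> "NR" -> "nr"
  "urqnkq" -> "URQNKQ" -> "UR" -> "ur"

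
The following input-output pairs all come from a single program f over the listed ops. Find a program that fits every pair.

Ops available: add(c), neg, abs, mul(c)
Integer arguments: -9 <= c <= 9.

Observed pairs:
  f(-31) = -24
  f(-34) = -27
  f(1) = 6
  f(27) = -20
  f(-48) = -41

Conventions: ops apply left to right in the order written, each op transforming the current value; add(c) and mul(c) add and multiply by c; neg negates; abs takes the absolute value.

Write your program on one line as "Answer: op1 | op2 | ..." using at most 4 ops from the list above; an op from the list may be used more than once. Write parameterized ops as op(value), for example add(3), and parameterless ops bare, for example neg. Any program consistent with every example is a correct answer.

abs | add(-6) | add(-1) | neg

Check, running the answer program on each example:
  -31 -> 31 -> 25 -> 24 -> -24
  -34 -> 34 -> 28 -> 27 -> -27
  1 -> 1 -> -5 -> -6 -> 6
  27 -> 27 -> 21 -> 20 -> -20
  -48 -> 48 -> 42 -> 41 -> -41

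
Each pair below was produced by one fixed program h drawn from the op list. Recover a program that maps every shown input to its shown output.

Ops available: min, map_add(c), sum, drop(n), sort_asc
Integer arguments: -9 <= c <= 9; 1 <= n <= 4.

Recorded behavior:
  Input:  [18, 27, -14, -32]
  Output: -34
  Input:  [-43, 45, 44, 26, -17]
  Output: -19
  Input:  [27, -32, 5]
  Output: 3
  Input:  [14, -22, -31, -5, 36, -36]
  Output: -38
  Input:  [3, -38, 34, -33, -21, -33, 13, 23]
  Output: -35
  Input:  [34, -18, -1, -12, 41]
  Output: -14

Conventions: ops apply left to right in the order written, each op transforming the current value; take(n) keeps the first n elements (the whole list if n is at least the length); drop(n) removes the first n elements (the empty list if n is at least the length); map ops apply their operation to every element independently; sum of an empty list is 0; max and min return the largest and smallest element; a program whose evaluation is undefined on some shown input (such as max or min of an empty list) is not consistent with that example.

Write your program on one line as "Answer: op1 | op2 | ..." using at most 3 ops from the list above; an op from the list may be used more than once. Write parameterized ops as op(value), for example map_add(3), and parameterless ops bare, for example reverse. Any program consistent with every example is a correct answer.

map_add(-2) | drop(2) | min

Check, running the answer program on each example:
  [18, 27, -14, -32] -> [16, 25, -16, -34] -> [-16, -34] -> -34
  [-43, 45, 44, 26, -17] -> [-45, 43, 42, 24, -19] -> [42, 24, -19] -> -19
  [27, -32, 5] -> [25, -34, 3] -> [3] -> 3
  [14, -22, -31, -5, 36, -36] -> [12, -24, -33, -7, 34, -38] -> [-33, -7, 34, -38] -> -38
  [3, -38, 34, -33, -21, -33, 13, 23] -> [1, -40, 32, -35, -23, -35, 11, 21] -> [32, -35, -23, -35, 11, 21] -> -35
  [34, -18, -1, -12, 41] -> [32, -20, -3, -14, 39] -> [-3, -14, 39] -> -14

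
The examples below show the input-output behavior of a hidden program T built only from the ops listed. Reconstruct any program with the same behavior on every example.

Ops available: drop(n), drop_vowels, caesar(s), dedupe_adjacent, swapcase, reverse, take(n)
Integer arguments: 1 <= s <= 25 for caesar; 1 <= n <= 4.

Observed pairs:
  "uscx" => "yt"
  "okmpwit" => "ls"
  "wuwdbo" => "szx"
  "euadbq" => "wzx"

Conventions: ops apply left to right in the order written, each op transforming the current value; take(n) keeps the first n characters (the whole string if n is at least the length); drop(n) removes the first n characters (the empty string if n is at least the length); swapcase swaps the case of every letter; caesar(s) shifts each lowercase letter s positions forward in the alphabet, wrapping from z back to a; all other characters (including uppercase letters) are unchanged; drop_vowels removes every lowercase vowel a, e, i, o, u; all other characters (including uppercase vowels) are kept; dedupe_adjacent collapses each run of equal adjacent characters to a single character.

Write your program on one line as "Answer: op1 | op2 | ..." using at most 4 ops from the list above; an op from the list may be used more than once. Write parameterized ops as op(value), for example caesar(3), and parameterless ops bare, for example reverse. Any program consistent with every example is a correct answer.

caesar(22) | drop(2) | take(3) | drop_vowels

Check, running the answer program on each example:
  "uscx" -> "qoyt" -> "yt" -> "yt" -> "yt"
  "okmpwit" -> "kgilsep" -> "ilsep" -> "ils" -> "ls"
  "wuwdbo" -> "sqszxk" -> "szxk" -> "szx" -> "szx"
  "euadbq" -> "aqwzxm" -> "wzxm" -> "wzx" -> "wzx"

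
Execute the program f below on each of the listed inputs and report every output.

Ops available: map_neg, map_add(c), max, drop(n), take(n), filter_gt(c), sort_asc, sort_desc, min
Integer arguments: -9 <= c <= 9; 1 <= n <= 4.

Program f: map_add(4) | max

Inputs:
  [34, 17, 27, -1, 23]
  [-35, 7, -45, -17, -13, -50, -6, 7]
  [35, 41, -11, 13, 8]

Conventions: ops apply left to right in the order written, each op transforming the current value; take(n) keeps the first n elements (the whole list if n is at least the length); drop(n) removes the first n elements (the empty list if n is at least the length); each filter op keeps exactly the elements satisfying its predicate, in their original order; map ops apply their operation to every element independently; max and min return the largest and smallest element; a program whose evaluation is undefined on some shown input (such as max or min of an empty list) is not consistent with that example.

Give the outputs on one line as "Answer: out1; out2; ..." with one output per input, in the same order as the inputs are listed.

Execution, op by op:
  [34, 17, 27, -1, 23] -> [38, 21, 31, 3, 27] -> 38
  [-35, 7, -45, -17, -13, -50, -6, 7] -> [-31, 11, -41, -13, -9, -46, -2, 11] -> 11
  [35, 41, -11, 13, 8] -> [39, 45, -7, 17, 12] -> 45

38; 11; 45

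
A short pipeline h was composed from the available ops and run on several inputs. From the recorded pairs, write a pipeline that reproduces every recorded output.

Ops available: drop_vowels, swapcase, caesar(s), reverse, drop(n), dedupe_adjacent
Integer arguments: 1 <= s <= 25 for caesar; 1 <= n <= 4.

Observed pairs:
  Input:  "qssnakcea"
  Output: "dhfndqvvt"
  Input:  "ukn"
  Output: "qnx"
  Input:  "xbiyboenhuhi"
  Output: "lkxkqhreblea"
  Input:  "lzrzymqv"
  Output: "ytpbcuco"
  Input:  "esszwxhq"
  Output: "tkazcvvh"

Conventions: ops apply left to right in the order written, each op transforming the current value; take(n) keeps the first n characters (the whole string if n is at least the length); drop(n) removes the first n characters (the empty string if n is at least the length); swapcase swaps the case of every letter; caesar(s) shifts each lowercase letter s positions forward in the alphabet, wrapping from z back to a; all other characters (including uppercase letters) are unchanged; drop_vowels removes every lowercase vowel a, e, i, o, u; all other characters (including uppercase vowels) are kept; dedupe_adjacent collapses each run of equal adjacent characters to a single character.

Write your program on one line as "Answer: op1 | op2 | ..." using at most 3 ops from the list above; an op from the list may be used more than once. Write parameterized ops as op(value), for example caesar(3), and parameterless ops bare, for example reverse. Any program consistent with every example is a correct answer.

reverse | caesar(3)

Check, running the answer program on each example:
  "qssnakcea" -> "aeckanssq" -> "dhfndqvvt"
  "ukn" -> "nku" -> "qnx"
  "xbiyboenhuhi" -> "ihuhneobyibx" -> "lkxkqhreblea"
  "lzrzymqv" -> "vqmyzrzl" -> "ytpbcuco"
  "esszwxhq" -> "qhxwzsse" -> "tkazcvvh"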